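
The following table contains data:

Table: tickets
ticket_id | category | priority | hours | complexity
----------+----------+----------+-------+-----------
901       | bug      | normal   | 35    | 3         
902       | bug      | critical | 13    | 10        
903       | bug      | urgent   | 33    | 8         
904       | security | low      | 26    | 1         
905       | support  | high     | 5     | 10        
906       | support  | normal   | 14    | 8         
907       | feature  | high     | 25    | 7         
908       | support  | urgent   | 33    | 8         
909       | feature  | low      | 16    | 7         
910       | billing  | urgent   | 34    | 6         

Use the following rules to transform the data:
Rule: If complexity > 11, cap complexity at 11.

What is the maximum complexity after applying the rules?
10

Step 1: Original maximum complexity = 10
Step 2: Check cap of 11 against maximum
Step 3: No records exceed the cap (max 10 <= cap 11), so no capping applies
Step 4: Maximum after transformation = 10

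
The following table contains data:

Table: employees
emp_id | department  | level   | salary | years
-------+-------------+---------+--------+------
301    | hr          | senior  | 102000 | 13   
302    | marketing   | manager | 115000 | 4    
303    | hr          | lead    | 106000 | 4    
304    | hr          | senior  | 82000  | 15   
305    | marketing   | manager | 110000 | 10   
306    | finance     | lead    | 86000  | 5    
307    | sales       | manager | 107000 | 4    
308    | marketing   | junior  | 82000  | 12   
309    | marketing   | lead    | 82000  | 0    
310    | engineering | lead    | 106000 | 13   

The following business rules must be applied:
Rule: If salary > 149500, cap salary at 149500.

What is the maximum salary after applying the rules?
115000

Step 1: Original maximum salary = 115000
Step 2: Check cap of 149500 against maximum
Step 3: No records exceed the cap (max 115000 <= cap 149500), so no capping applies
Step 4: Maximum after transformation = 115000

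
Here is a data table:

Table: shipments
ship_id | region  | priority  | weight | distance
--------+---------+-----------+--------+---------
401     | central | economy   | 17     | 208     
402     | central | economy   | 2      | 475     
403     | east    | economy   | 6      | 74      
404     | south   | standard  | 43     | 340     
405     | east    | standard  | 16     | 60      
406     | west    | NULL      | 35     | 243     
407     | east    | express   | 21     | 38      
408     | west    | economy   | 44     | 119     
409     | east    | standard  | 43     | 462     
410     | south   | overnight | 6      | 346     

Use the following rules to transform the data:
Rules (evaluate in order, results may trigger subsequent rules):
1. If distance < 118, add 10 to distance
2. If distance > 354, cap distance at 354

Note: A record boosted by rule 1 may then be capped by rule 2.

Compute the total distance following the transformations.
2166

Step 1: Apply rule 1 to records with distance < 118
  - 3 records get bonus of 10
  - Of these, 0 records then exceed 354 and get capped
Step 2: Apply rule 2 to records with distance > 354
  - 2 records (original) are capped
Step 3: Calculate final sum = 2166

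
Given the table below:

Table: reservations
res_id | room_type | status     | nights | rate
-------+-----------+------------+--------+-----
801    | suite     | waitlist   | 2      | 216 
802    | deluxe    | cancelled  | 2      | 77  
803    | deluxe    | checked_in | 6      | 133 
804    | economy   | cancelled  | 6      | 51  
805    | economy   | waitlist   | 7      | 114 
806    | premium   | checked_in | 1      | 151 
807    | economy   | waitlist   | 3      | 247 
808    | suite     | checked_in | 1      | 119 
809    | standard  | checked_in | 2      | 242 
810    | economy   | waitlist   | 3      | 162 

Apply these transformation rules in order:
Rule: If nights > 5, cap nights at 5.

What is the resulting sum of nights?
29

Step 1: 3 records have nights > 5
Step 2: These records originally summed to 19
Step 3: After capping: 3 × 5 = 15
Step 4: Unaffected records sum: 14
Step 5: Final sum = 15 + 14 = 29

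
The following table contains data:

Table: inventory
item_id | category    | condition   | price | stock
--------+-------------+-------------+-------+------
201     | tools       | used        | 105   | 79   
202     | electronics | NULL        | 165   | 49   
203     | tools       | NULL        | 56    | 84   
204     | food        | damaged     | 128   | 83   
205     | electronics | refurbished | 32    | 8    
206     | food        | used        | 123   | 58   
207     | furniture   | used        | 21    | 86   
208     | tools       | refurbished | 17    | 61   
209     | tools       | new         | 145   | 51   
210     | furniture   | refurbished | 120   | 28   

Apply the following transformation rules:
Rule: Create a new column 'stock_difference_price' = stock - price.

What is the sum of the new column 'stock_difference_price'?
-325

Step 1: For each record, compute stock - price
Example calculations:
  79 - 105 = -26
  49 - 165 = -116
  84 - 56 = 28
  ...
Step 2: Sum all derived values
Step 3: Total = -325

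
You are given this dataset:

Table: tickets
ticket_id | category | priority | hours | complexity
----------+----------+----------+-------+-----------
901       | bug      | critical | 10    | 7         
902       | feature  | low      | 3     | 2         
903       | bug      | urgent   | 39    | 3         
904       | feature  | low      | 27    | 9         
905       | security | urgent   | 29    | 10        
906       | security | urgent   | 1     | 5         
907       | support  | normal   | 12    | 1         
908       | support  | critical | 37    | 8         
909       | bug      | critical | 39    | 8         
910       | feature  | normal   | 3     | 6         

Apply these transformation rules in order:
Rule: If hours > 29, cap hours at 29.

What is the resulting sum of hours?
172

Step 1: 3 records have hours > 29
Step 2: These records originally summed to 115
Step 3: After capping: 3 × 29 = 87
Step 4: Unaffected records sum: 85
Step 5: Final sum = 87 + 85 = 172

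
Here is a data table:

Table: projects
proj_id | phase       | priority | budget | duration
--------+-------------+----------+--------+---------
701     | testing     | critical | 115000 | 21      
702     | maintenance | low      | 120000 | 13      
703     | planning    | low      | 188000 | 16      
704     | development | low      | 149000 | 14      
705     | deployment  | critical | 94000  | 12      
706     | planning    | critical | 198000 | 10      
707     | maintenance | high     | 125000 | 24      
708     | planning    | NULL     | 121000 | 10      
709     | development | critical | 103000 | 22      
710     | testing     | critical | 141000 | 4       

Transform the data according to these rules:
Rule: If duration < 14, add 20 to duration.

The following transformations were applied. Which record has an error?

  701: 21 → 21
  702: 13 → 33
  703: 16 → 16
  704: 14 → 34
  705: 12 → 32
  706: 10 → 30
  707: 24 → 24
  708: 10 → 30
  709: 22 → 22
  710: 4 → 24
Record 704 has an error. The correct transformed value should be 14, not 34.

Step 1: Check each record against the rule
Step 2: Record 704 has duration = 14
Step 3: Since 14 >= 14, the bonus should not have been applied
Step 4: Correct value = 14, but claimed value = 34
Conclusion: Record 704 has the error.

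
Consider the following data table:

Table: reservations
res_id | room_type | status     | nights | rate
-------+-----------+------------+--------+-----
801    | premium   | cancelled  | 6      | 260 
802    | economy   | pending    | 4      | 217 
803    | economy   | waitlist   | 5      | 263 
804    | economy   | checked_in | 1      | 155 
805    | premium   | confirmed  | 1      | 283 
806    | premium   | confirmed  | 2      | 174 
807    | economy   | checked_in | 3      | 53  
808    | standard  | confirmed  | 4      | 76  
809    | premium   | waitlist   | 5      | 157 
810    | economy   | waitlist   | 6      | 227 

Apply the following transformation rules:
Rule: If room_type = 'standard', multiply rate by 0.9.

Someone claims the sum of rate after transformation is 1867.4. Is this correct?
No, the correct result is 1857.4.

Step 1: Calculate the correct sum after transformation
Step 2: Apply multiplier 0.9 to records where room_type = 'standard'
Step 3: Correct result = 1857.4
Step 4: Claimed result = 1867.4
Step 5: 1857.4 ≠ 1867.4
Conclusion: The claimed result is incorrect. The correct answer is 1857.4.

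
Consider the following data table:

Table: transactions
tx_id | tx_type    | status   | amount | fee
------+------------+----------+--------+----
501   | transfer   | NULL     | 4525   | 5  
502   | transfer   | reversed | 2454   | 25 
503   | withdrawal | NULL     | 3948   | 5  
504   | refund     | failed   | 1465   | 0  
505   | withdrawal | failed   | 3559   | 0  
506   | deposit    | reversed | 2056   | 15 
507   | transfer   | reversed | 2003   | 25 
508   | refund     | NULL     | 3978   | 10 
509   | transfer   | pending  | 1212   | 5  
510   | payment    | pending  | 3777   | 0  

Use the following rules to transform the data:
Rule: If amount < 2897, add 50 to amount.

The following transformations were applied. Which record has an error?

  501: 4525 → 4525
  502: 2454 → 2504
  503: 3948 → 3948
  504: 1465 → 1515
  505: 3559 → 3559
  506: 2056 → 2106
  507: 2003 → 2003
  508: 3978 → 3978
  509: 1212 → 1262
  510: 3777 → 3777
Record 507 has an error. The correct transformed value should be 2053, not 2003.

Step 1: Check each record against the rule
Step 2: Record 507 has amount = 2003
Step 3: Since 2003 < 2897, the bonus should have been applied
Step 4: Correct value = 2053, but claimed value = 2003
Conclusion: Record 507 has the error.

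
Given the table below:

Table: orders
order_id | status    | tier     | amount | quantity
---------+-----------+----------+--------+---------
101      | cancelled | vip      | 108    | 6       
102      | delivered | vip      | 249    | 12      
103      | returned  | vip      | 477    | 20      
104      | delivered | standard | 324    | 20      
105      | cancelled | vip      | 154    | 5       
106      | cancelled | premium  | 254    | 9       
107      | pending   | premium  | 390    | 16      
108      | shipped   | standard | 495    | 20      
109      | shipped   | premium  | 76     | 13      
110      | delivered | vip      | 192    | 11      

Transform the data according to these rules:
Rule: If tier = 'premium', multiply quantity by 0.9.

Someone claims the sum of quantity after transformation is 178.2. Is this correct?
No, the correct result is 128.2.

Step 1: Calculate the correct sum after transformation
Step 2: Apply multiplier 0.9 to records where tier = 'premium'
Step 3: Correct result = 128.2
Step 4: Claimed result = 178.2
Step 5: 128.2 ≠ 178.2
Conclusion: The claimed result is incorrect. The correct answer is 128.2.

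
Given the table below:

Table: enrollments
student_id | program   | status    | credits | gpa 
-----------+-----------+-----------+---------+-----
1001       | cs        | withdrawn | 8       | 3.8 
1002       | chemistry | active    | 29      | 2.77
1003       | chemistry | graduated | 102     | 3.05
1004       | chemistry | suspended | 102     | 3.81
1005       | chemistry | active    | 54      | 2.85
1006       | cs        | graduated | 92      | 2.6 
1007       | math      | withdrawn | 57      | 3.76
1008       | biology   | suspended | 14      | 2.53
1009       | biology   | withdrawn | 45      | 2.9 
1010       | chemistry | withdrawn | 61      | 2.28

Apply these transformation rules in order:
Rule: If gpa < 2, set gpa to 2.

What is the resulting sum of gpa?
30.35

Step 1: 0 records have gpa < 2
Step 2: These records originally summed to 0
Step 3: After setting to minimum: 0 × 2 = 0
Step 4: Unaffected records sum: 30.35
Step 5: Final sum = 0 + 30.35 = 30.35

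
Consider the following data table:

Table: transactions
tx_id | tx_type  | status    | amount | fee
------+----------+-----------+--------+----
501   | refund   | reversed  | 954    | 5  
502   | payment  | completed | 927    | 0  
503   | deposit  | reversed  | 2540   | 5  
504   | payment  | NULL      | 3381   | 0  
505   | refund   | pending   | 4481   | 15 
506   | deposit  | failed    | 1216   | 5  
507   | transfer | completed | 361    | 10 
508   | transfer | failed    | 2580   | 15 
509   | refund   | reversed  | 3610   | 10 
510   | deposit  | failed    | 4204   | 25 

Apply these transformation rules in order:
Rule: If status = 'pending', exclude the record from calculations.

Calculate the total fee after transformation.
75

Step 1: Identify records where status = 'pending'
Step 2: The excluded records sum to 15
Step 3: Original total fee = 90
Step 4: Remaining total = 90 - 15 = 75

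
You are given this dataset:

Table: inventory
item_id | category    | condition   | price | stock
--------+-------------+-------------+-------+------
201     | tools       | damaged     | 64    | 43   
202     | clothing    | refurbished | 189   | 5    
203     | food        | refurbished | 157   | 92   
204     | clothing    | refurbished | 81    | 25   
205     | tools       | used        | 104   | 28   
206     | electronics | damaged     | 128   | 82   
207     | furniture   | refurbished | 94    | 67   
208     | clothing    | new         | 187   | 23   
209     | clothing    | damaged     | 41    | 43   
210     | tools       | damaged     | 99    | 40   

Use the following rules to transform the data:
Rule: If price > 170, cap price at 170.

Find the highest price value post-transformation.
170

Step 1: Original maximum price = 189
Step 2: Apply cap at 170
Step 3: 2 records had price > 170 and were capped
Step 4: Maximum after transformation = 170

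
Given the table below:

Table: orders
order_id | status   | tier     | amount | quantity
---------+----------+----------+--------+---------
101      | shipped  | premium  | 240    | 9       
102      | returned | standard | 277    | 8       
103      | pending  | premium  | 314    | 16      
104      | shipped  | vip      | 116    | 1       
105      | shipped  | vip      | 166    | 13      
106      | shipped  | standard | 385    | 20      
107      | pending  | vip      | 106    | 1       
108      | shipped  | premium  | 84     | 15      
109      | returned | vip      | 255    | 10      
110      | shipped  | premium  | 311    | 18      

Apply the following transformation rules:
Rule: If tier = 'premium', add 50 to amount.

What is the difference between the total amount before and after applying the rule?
200

Step 1: Original sum of amount = 2254
Step 2: 4 records have tier = 'premium'
Step 3: Each affected record changes by 50
Step 4: Total change = 4 × 50 = 200
Step 5: New sum = 2254 + 200 = 2454
Step 6: Difference = |2454 - 2254| = 200
        (Sum increased by 200)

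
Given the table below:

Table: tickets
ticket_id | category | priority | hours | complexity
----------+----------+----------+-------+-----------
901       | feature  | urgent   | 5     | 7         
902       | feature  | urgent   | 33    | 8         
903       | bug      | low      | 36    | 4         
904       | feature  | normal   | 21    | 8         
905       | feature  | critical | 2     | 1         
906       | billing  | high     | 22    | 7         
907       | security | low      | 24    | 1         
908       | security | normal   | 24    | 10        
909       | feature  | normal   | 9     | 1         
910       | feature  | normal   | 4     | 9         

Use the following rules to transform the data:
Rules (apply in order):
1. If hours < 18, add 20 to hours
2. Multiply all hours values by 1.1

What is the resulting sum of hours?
286.0

Step 1: Apply Rule 1 - Add 20 to records with hours < 18
  - 4 records affected: 20 + (4 × 20) = 100
  - Unaffected records: 160
  - Sum after Rule 1: 260
Step 2: Apply Rule 2 - Multiply all by 1.1
  - 260 × 1.1 = 286.0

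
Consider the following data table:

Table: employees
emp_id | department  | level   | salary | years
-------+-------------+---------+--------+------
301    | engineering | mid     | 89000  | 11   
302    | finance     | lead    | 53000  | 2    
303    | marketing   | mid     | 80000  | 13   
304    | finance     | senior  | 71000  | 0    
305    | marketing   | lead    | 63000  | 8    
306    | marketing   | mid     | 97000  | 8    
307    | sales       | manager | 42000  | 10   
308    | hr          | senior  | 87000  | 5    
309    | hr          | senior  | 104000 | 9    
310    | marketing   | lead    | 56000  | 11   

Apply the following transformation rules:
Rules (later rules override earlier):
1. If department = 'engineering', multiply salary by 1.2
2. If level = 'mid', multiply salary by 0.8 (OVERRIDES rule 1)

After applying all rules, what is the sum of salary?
688800.0

Step 1: Rule 2 takes priority for records with level = 'mid'
  - 3 records: 266000 × 0.8 = 212800.0
Step 2: Rule 1 applies to remaining records with department = 'engineering'
  - 0 records: 0 × 1.2 = 0.0
Step 3: Other records unchanged: 476000
Step 4: Final sum = 212800.0 + 0.0 + 476000 = 688800.0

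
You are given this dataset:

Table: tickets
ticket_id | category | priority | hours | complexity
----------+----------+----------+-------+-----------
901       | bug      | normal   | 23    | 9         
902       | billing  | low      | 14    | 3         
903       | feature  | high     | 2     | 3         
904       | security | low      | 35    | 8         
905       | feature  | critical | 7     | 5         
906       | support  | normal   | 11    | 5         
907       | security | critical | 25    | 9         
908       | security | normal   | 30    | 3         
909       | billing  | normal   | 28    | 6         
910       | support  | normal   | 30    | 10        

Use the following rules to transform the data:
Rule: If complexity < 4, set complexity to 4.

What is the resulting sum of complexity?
64

Step 1: 3 records have complexity < 4
Step 2: These records originally summed to 9
Step 3: After setting to minimum: 3 × 4 = 12
Step 4: Unaffected records sum: 52
Step 5: Final sum = 12 + 52 = 64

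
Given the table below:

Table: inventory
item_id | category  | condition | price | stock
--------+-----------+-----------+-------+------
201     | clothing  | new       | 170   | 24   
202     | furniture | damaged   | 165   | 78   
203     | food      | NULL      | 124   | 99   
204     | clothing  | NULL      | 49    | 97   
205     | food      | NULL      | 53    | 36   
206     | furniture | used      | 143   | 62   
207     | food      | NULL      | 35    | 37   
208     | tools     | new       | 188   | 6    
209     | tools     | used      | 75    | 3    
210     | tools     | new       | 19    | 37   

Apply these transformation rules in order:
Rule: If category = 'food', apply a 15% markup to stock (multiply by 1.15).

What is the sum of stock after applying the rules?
504.8

Step 1: Records with category = 'food' have total stock = 172
Step 2: Apply multiplier: 172 × 1.15 = 197.8
Step 3: Other records total: 307
Step 4: Final sum = 197.8 + 307 = 504.8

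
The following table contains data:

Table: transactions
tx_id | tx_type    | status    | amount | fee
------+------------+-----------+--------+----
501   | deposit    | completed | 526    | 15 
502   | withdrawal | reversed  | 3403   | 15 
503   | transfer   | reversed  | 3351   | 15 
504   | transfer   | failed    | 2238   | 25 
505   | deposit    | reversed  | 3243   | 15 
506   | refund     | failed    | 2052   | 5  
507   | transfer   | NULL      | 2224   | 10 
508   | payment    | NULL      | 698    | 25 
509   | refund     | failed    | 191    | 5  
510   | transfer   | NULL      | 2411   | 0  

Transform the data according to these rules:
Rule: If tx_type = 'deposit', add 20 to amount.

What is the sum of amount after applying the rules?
20377

Step 1: Count records where tx_type = 'deposit': 2
Step 2: Total bonus added: 2 × 20 = 40
Step 3: Original sum of amount: 20337
Step 4: Final sum = 20337 + 40 = 20377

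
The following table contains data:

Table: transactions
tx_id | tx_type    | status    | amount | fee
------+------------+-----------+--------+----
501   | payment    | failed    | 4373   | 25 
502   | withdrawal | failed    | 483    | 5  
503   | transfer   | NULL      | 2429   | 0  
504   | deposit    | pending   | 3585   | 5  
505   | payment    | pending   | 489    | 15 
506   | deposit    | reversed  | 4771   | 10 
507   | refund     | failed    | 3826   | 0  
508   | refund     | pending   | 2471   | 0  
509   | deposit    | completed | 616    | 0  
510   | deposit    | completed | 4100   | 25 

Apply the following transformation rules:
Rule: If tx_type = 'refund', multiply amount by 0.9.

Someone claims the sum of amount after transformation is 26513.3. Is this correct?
Yes, the result is correct.

Step 1: Calculate the correct sum after transformation
Step 2: Apply multiplier 0.9 to records where tx_type = 'refund'
Step 3: Correct result = 26513.3
Step 4: Claimed result = 26513.3
Step 5: 26513.3 = 26513.3 ✓
Conclusion: The claimed result is correct.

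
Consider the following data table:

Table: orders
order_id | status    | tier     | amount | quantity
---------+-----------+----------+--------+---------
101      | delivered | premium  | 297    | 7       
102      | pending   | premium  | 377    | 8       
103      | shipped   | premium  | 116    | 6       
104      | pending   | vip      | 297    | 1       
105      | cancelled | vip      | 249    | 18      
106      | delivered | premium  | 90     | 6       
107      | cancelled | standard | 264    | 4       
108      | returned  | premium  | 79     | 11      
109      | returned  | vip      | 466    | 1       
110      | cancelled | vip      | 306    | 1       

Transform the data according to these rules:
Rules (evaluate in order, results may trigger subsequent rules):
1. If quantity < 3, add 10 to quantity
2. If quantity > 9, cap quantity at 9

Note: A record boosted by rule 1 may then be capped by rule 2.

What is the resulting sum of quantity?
76

Step 1: Apply rule 1 to records with quantity < 3
  - 3 records get bonus of 10
  - Of these, 3 records then exceed 9 and get capped
Step 2: Apply rule 2 to records with quantity > 9
  - 2 records (original) are capped
Step 3: Calculate final sum = 76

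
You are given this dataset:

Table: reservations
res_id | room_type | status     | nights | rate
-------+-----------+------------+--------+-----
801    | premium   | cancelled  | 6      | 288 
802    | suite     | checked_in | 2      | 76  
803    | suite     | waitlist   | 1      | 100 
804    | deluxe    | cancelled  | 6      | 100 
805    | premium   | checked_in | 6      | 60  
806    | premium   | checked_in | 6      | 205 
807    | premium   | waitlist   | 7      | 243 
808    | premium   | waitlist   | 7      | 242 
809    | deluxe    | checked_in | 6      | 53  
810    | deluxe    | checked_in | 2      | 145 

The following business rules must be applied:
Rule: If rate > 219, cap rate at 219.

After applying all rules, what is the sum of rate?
1396

Step 1: 3 records have rate > 219
Step 2: These records originally summed to 773
Step 3: After capping: 3 × 219 = 657
Step 4: Unaffected records sum: 739
Step 5: Final sum = 657 + 739 = 1396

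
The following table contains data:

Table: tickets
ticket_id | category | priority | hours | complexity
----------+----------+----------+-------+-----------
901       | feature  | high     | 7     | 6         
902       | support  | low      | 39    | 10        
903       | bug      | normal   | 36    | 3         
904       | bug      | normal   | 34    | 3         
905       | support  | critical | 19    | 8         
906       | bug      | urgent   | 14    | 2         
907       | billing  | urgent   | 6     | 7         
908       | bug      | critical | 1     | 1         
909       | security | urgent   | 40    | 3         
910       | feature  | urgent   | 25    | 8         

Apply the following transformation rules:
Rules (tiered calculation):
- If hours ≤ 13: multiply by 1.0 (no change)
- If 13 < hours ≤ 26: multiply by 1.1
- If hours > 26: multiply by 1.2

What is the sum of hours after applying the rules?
256.6

Step 1: Tier 1 (hours ≤ 13): 3 records, sum = 14 × 1.0 = 14.0
Step 2: Tier 2 (13 < hours ≤ 26): 3 records, sum = 58 × 1.1 = 63.8
Step 3: Tier 3 (hours > 26): 4 records, sum = 149 × 1.2 = 178.8
Step 4: Final sum = 14.0 + 63.8 + 178.8 = 256.6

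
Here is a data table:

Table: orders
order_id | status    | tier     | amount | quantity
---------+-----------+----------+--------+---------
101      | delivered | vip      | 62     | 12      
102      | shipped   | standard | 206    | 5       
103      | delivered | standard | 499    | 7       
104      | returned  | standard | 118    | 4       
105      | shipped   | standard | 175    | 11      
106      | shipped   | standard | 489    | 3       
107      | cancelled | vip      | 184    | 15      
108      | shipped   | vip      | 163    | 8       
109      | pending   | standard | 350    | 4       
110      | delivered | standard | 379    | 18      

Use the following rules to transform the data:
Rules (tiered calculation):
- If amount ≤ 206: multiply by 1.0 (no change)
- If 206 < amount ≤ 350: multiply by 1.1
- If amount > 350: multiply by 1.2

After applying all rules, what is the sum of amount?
2933.4

Step 1: Tier 1 (amount ≤ 206): 6 records, sum = 908 × 1.0 = 908.0
Step 2: Tier 2 (206 < amount ≤ 350): 1 records, sum = 350 × 1.1 = 385.0
Step 3: Tier 3 (amount > 350): 3 records, sum = 1367 × 1.2 = 1640.4
Step 4: Final sum = 908.0 + 385.0 + 1640.4 = 2933.4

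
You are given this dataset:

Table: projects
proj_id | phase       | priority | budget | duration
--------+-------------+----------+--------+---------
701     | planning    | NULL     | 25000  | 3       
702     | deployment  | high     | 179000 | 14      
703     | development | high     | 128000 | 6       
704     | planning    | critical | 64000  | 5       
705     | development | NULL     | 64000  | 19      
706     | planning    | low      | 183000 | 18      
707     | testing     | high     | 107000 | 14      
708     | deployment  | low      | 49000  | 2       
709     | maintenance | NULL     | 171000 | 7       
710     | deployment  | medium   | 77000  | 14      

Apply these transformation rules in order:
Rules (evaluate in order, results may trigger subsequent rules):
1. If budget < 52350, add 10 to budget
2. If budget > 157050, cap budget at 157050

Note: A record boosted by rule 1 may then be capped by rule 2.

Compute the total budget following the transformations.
985170

Step 1: Apply rule 1 to records with budget < 52350
  - 2 records get bonus of 10
  - Of these, 0 records then exceed 157050 and get capped
Step 2: Apply rule 2 to records with budget > 157050
  - 3 records (original) are capped
Step 3: Calculate final sum = 985170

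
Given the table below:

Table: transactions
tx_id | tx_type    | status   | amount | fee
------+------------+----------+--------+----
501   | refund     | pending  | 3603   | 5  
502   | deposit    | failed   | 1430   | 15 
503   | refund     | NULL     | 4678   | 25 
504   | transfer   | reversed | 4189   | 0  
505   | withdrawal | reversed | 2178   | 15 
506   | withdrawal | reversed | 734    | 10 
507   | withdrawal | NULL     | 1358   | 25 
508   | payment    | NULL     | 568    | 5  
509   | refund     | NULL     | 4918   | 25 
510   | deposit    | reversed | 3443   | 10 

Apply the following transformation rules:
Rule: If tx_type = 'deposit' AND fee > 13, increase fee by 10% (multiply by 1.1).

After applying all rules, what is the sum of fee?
136.5

Step 1: Find records where tx_type = 'deposit' AND fee > 13
Step 2: 1 records match, summing to 15
Step 3: After multiplier: 15 × 1.1 = 16.5
Step 4: Unaffected records sum: 120
Step 5: Final sum = 16.5 + 120 = 136.5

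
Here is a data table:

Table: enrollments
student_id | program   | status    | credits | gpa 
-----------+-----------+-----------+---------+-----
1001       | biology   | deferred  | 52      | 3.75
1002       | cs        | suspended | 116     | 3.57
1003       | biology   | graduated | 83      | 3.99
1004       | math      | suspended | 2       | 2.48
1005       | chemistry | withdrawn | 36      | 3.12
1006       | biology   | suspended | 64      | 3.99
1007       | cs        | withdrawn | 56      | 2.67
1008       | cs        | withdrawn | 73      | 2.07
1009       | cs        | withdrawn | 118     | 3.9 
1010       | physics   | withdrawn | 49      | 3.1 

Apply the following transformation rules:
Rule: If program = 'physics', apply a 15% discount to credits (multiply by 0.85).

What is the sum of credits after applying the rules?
641.65

Step 1: Records with program = 'physics' have total credits = 49
Step 2: Apply multiplier: 49 × 0.85 = 41.65
Step 3: Other records total: 600
Step 4: Final sum = 41.65 + 600 = 641.65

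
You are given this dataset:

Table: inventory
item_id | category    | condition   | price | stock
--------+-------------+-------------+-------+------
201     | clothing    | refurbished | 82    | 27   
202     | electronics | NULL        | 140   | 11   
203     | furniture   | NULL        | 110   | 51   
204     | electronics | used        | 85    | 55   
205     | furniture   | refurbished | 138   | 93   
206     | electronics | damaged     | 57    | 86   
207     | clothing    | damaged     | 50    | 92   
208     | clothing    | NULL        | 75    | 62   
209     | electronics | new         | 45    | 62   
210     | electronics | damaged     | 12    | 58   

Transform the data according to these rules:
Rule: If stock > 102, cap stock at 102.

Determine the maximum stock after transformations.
93

Step 1: Original maximum stock = 93
Step 2: Check cap of 102 against maximum
Step 3: No records exceed the cap (max 93 <= cap 102), so no capping applies
Step 4: Maximum after transformation = 93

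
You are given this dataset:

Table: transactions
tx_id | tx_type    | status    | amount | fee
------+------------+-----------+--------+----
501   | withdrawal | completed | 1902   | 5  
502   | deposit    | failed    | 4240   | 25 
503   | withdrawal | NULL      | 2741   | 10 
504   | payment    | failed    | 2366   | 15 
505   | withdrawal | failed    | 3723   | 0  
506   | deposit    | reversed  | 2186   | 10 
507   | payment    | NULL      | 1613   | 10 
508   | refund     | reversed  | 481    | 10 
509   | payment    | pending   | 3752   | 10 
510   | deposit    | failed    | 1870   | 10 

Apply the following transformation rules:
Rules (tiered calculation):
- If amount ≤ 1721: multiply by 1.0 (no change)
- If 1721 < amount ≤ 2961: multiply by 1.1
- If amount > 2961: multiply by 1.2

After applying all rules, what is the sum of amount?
28323.5

Step 1: Tier 1 (amount ≤ 1721): 2 records, sum = 2094 × 1.0 = 2094.0
Step 2: Tier 2 (1721 < amount ≤ 2961): 5 records, sum = 11065 × 1.1 = 12171.5
Step 3: Tier 3 (amount > 2961): 3 records, sum = 11715 × 1.2 = 14058.0
Step 4: Final sum = 2094.0 + 12171.5 + 14058.0 = 28323.5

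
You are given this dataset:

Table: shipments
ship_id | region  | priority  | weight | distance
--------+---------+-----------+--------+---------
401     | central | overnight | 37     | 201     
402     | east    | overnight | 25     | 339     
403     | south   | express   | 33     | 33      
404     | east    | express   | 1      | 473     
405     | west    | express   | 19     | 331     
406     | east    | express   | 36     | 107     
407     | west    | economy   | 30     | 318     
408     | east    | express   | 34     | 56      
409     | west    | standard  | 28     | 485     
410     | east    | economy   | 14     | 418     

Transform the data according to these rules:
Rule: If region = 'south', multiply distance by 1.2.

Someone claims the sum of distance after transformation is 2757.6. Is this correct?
No, the correct result is 2767.6.

Step 1: Calculate the correct sum after transformation
Step 2: Apply multiplier 1.2 to records where region = 'south'
Step 3: Correct result = 2767.6
Step 4: Claimed result = 2757.6
Step 5: 2767.6 ≠ 2757.6
Conclusion: The claimed result is incorrect. The correct answer is 2767.6.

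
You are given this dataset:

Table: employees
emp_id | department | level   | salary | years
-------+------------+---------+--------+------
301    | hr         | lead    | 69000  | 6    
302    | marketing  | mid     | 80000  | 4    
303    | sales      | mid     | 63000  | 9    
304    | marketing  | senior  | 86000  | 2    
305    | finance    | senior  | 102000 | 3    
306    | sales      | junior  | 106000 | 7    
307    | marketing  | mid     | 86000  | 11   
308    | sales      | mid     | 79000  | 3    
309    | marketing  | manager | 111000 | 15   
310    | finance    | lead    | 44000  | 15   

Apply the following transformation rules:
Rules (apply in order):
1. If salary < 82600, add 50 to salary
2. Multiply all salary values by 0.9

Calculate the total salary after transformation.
743625.0

Step 1: Apply Rule 1 - Add 50 to records with salary < 82600
  - 5 records affected: 335000 + (5 × 50) = 335250
  - Unaffected records: 491000
  - Sum after Rule 1: 826250
Step 2: Apply Rule 2 - Multiply all by 0.9
  - 826250 × 0.9 = 743625.0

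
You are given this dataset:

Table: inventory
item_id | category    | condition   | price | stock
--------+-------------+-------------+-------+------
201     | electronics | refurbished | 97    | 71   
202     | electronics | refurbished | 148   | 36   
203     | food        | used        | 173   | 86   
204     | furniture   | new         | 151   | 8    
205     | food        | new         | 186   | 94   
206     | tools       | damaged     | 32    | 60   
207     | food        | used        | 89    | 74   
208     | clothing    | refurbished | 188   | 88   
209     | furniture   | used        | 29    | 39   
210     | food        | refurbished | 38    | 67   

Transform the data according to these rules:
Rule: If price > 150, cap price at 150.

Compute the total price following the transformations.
1033

Step 1: 4 records have price > 150
Step 2: These records originally summed to 698
Step 3: After capping: 4 × 150 = 600
Step 4: Unaffected records sum: 433
Step 5: Final sum = 600 + 433 = 1033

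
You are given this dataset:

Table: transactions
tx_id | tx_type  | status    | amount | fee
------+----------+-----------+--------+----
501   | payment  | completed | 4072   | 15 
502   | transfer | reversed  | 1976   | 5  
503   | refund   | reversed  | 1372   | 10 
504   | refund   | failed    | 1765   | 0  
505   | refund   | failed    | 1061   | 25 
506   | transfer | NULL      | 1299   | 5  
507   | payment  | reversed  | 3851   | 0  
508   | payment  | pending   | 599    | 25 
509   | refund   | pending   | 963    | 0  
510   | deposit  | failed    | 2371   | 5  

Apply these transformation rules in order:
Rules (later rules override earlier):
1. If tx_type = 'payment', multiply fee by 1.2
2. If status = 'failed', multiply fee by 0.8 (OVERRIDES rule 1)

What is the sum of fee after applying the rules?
92.0

Step 1: Rule 2 takes priority for records with status = 'failed'
  - 3 records: 30 × 0.8 = 24.0
Step 2: Rule 1 applies to remaining records with tx_type = 'payment'
  - 3 records: 40 × 1.2 = 48.0
Step 3: Other records unchanged: 20
Step 4: Final sum = 24.0 + 48.0 + 20 = 92.0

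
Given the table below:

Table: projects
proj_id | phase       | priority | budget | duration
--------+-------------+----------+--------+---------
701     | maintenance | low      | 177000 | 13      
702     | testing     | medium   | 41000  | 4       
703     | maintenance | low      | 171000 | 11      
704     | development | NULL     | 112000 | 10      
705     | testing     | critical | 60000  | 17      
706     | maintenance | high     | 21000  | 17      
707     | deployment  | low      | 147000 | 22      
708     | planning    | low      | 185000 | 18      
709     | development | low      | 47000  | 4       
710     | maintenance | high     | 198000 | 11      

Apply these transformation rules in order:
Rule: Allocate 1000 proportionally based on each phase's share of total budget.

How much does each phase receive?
deployment: 126.83, development: 137.19, maintenance: 489.21, planning: 159.62, testing: 87.14

Step 1: Calculate total budget = 1159000
Step 2: Calculate each phase's proportion:
  deployment: 147000/1159000 = 12.68% → 126.83
  development: 159000/1159000 = 13.72% → 137.19
  maintenance: 567000/1159000 = 48.92% → 489.21
  planning: 185000/1159000 = 15.96% → 159.62
  testing: 101000/1159000 = 8.71% → 87.14
Step 3: Verify: sum of allocations ≈ 1000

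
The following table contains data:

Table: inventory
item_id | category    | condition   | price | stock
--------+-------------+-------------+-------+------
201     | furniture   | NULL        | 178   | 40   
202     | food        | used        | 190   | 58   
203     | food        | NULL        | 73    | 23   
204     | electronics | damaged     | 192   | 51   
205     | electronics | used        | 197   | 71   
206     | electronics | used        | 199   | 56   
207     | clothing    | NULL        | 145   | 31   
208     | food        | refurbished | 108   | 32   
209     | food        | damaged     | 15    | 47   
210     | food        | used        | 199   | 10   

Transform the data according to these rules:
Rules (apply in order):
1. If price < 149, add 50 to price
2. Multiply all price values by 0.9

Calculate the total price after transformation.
1526.4

Step 1: Apply Rule 1 - Add 50 to records with price < 149
  - 4 records affected: 341 + (4 × 50) = 541
  - Unaffected records: 1155
  - Sum after Rule 1: 1696
Step 2: Apply Rule 2 - Multiply all by 0.9
  - 1696 × 0.9 = 1526.4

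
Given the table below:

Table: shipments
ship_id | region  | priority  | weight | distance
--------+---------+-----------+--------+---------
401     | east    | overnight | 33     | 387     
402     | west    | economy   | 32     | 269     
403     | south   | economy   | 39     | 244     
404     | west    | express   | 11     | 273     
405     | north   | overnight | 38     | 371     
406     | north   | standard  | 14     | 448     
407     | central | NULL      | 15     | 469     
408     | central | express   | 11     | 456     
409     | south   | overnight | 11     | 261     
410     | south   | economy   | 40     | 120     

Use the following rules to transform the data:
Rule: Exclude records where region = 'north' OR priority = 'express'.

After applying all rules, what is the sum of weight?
170

Step 1: Find records where region = 'north' OR priority = 'express'
Step 2: 4 records match, summing to 74
Step 3: Original sum: 244
Step 4: Remaining sum = 244 - 74 = 170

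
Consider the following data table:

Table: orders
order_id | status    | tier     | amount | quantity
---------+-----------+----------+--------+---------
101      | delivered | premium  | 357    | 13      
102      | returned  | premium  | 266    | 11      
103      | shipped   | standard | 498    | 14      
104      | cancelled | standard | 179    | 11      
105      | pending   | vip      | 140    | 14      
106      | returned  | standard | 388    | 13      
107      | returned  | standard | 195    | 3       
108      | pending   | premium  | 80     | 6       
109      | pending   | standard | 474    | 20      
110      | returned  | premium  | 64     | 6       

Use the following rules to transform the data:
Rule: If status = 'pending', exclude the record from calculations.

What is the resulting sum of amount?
1947

Step 1: Identify records where status = 'pending'
Step 2: The excluded records sum to 694
Step 3: Original total amount = 2641
Step 4: Remaining total = 2641 - 694 = 1947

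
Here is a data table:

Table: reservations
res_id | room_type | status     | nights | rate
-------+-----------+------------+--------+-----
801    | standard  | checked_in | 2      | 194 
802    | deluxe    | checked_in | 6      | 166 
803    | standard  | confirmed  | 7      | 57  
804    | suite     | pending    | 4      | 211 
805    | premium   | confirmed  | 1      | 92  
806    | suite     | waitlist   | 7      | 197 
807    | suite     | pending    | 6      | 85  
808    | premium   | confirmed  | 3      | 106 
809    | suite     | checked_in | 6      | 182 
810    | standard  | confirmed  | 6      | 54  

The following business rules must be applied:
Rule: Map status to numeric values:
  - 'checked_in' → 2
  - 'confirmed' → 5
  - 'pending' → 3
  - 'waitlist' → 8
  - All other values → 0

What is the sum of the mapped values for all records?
40

Step 1: Apply mapping to each record
Step 2: Count by status:
  'checked_in': 3 records × 2 = 6
  'confirmed': 4 records × 5 = 20
  'pending': 2 records × 3 = 6
  'waitlist': 1 records × 8 = 8
Step 3: Sum all mapped values = 40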